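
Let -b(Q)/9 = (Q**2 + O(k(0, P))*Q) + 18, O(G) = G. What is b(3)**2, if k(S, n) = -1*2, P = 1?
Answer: 35721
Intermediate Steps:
k(S, n) = -2
b(Q) = -162 - 9*Q**2 + 18*Q (b(Q) = -9*((Q**2 - 2*Q) + 18) = -9*(18 + Q**2 - 2*Q) = -162 - 9*Q**2 + 18*Q)
b(3)**2 = (-162 - 9*3**2 + 18*3)**2 = (-162 - 9*9 + 54)**2 = (-162 - 81 + 54)**2 = (-189)**2 = 35721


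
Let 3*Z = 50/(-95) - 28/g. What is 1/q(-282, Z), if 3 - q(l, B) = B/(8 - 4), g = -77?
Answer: 1254/3779 ≈ 0.33183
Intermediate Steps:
Z = -34/627 (Z = (50/(-95) - 28/(-77))/3 = (50*(-1/95) - 28*(-1/77))/3 = (-10/19 + 4/11)/3 = (⅓)*(-34/209) = -34/627 ≈ -0.054226)
q(l, B) = 3 - B/4 (q(l, B) = 3 - B/(8 - 4) = 3 - B/4)
1/q(-282, Z) = 1/(3 - ¼*(-34/627)) = 1/(3 + 17/1254) = 1/(3779/1254) = 1254/3779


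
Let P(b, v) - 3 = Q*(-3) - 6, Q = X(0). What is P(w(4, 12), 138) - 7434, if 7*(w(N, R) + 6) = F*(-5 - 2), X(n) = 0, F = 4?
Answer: -7437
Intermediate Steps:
Q = 0
w(N, R) = -10 (w(N, R) = -6 + (4*(-5 - 2))/7 = -6 + (4*(-7))/7 = -6 + (⅐)*(-28) = -6 - 4 = -10)
P(b, v) = -3 (P(b, v) = 3 + (0*(-3) - 6) = 3 + (0 - 6) = 3 - 6 = -3)
P(w(4, 12), 138) - 7434 = -3 - 7434 = -7437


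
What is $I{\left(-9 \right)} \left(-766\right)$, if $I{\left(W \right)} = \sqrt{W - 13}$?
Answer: $- 766 i \sqrt{22} \approx - 3592.9 i$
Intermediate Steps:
$I{\left(W \right)} = \sqrt{-13 + W}$
$I{\left(-9 \right)} \left(-766\right) = \sqrt{-13 - 9} \left(-766\right) = \sqrt{-22} \left(-766\right) = i \sqrt{22} \left(-766\right) = - 766 i \sqrt{22}$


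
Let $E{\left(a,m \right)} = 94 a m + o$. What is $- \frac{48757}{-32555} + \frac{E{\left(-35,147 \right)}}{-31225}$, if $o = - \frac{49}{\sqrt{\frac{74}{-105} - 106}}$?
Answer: $\frac{690680479}{40661195} - \frac{49 i \sqrt{294105}}{174922450} \approx 16.986 - 0.00015192 i$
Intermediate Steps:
$o = \frac{49 i \sqrt{294105}}{5602}$ ($o = - \frac{49}{\sqrt{74 \left(- \frac{1}{105}\right) - 106}} = - \frac{49}{\sqrt{- \frac{74}{105} - 106}} = - \frac{49}{\sqrt{- \frac{11204}{105}}} = - \frac{49}{\frac{2}{105} i \sqrt{294105}} = - 49 \left(- \frac{i \sqrt{294105}}{5602}\right) = \frac{49 i \sqrt{294105}}{5602} \approx 4.7436 i$)
$E{\left(a,m \right)} = 94 a m + \frac{49 i \sqrt{294105}}{5602}$
$- \frac{48757}{-32555} + \frac{E{\left(-35,147 \right)}}{-31225} = - \frac{48757}{-32555} + \frac{94 \left(-35\right) 147 + \frac{49 i \sqrt{294105}}{5602}}{-31225} = \left(-48757\right) \left(- \frac{1}{32555}\right) + \left(-483630 + \frac{49 i \sqrt{294105}}{5602}\right) \left(- \frac{1}{31225}\right) = \frac{48757}{32555} + \left(\frac{96726}{6245} - \frac{49 i \sqrt{294105}}{174922450}\right) = \frac{690680479}{40661195} - \frac{49 i \sqrt{294105}}{174922450}$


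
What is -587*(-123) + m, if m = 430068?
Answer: 502269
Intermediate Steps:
-587*(-123) + m = -587*(-123) + 430068 = 72201 + 430068 = 502269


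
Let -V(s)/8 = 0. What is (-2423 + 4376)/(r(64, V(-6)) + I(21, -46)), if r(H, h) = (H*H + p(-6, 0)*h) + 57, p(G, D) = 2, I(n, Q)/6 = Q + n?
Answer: 1953/4003 ≈ 0.48788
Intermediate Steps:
V(s) = 0 (V(s) = -8*0 = 0)
I(n, Q) = 6*Q + 6*n (I(n, Q) = 6*(Q + n) = 6*Q + 6*n)
r(H, h) = 57 + H**2 + 2*h (r(H, h) = (H*H + 2*h) + 57 = (H**2 + 2*h) + 57 = 57 + H**2 + 2*h)
(-2423 + 4376)/(r(64, V(-6)) + I(21, -46)) = (-2423 + 4376)/((57 + 64**2 + 2*0) + (6*(-46) + 6*21)) = 1953/((57 + 4096 + 0) + (-276 + 126)) = 1953/(4153 - 150) = 1953/4003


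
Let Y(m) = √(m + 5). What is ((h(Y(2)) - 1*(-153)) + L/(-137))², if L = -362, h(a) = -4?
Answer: 431600625/18769 ≈ 22995.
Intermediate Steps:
Y(m) = √(5 + m)
((h(Y(2)) - 1*(-153)) + L/(-137))² = ((-4 - 1*(-153)) - 362/(-137))² = ((-4 + 153) - 362*(-1/137))² = (149 + 362/137)² = (20775/137)² = 431600625/18769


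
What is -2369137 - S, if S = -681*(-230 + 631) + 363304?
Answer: -2459360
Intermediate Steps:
S = 90223 (S = -681*401 + 363304 = -273081 + 363304 = 90223)
-2369137 - S = -2369137 - 1*90223 = -2369137 - 90223 = -2459360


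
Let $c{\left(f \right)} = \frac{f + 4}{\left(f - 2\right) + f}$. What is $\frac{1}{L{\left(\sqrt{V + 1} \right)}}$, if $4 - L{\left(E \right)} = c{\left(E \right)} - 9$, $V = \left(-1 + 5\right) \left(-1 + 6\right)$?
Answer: $\frac{66}{815} + \frac{2 \sqrt{21}}{2445} \approx 0.08473$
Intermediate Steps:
$V = 20$ ($V = 4 \cdot 5 = 20$)
$c{\left(f \right)} = \frac{4 + f}{-2 + 2 f}$ ($c{\left(f \right)} = \frac{4 + f}{\left(-2 + f\right) + f} = \frac{4 + f}{-2 + 2 f}$)
$L{\left(E \right)} = 13 - \frac{4 + E}{2 \left(-1 + E\right)}$ ($L{\left(E \right)} = 4 - \left(\frac{4 + E}{2 \left(-1 + E\right)} - 9\right) = 4 - \left(-9 + \frac{4 + E}{2 \left(-1 + E\right)}\right) = 4 + \left(9 - \frac{4 + E}{2 \left(-1 + E\right)}\right) = 13 - \frac{4 + E}{2 \left(-1 + E\right)}$)
$\frac{1}{L{\left(\sqrt{V + 1} \right)}} = \frac{1}{\frac{5}{2} \frac{1}{-1 + \sqrt{20 + 1}} \left(-6 + 5 \sqrt{20 + 1}\right)} = \frac{1}{\frac{5}{2} \frac{1}{-1 + \sqrt{21}} \left(-6 + 5 \sqrt{21}\right)} = \frac{2 \left(-1 + \sqrt{21}\right)}{5 \left(-6 + 5 \sqrt{21}\right)}$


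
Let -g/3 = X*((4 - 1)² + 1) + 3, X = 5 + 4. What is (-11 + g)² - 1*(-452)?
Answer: 84552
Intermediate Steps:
X = 9
g = -279 (g = -3*(9*((4 - 1)² + 1) + 3) = -3*(9*(3² + 1) + 3) = -3*(9*(9 + 1) + 3) = -3*(9*10 + 3) = -3*(90 + 3) = -3*93 = -279)
(-11 + g)² - 1*(-452) = (-11 - 279)² - 1*(-452) = (-290)² + 452 = 84100 + 452 = 84552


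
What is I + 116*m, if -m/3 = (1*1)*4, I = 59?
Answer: -1333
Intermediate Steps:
m = -12 (m = -3*1*1*4 = -3*4 = -12)
I + 116*m = 59 + 116*(-12) = 59 - 1392 = -1333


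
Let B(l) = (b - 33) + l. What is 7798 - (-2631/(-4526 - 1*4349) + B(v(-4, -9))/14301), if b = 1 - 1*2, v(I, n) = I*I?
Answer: 109966157341/14102375 ≈ 7797.7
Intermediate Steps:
v(I, n) = I²
b = -1 (b = 1 - 2 = -1)
B(l) = -34 + l (B(l) = (-1 - 33) + l = -34 + l)
7798 - (-2631/(-4526 - 1*4349) + B(v(-4, -9))/14301) = 7798 - (-2631/(-4526 - 1*4349) + (-34 + (-4)²)/14301) = 7798 - (-2631/(-4526 - 4349) + (-34 + 16)*(1/14301)) = 7798 - (-2631/(-8875) - 18*1/14301) = 7798 - (-2631*(-1/8875) - 2/1589) = 7798 - (2631/8875 - 2/1589) = 7798 - 1*4162909/14102375 = 7798 - 4162909/14102375 = 109966157341/14102375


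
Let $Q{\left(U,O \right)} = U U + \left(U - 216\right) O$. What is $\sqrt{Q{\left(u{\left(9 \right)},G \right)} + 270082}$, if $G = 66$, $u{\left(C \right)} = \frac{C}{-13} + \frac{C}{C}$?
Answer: $\frac{\sqrt{43238042}}{13} \approx 505.81$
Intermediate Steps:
$u{\left(C \right)} = 1 - \frac{C}{13}$ ($u{\left(C \right)} = C \left(- \frac{1}{13}\right) + 1 = - \frac{C}{13} + 1 = 1 - \frac{C}{13}$)
$Q{\left(U,O \right)} = U^{2} + O \left(-216 + U\right)$ ($Q{\left(U,O \right)} = U^{2} + \left(-216 + U\right) O = U^{2} + O \left(-216 + U\right)$)
$\sqrt{Q{\left(u{\left(9 \right)},G \right)} + 270082} = \sqrt{\left(\left(1 - \frac{9}{13}\right)^{2} - 14256 + 66 \left(1 - \frac{9}{13}\right)\right) + 270082} = \sqrt{\left(\left(\frac{4}{13}\right)^{2} - 14256 + 66 \cdot \frac{4}{13}\right) + 270082} = \sqrt{\left(\frac{16}{169} - 14256 + \frac{264}{13}\right) + 270082} = \sqrt{- \frac{2405816}{169} + 270082} = \sqrt{\frac{43238042}{169}} = \frac{\sqrt{43238042}}{13}$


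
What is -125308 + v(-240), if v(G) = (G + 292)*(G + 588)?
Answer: -107212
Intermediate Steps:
v(G) = (292 + G)*(588 + G)
-125308 + v(-240) = -125308 + (171696 + (-240)² + 880*(-240)) = -125308 + (171696 + 57600 - 211200) = -125308 + 18096 = -107212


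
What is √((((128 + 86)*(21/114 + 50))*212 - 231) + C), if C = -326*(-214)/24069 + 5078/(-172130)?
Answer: √3526546820465135910326032590/39358471215 ≈ 1508.8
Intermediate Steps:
C = 5943127469/2071498485 (C = 69764*(1/24069) + 5078*(-1/172130) = 69764/24069 - 2539/86065 = 5943127469/2071498485 ≈ 2.8690)
√((((128 + 86)*(21/114 + 50))*212 - 231) + C) = √((((128 + 86)*(21/114 + 50))*212 - 231) + 5943127469/2071498485) = √(((214*(21*(1/114) + 50))*212 - 231) + 5943127469/2071498485) = √(((214*(7/38 + 50))*212 - 231) + 5943127469/2071498485) = √(((214*(1907/38))*212 - 231) + 5943127469/2071498485) = √(((204049/19)*212 - 231) + 5943127469/2071498485) = √((43258388/19 - 231) + 5943127469/2071498485) = √(43253999/19 + 5943127469/2071498485) = √(89600706318113426/39358471215) = √3526546820465135910326032590/39358471215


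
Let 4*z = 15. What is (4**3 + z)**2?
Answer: 73441/16 ≈ 4590.1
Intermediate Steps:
z = 15/4 (z = (1/4)*15 = 15/4 ≈ 3.7500)
(4**3 + z)**2 = (4**3 + 15/4)**2 = (64 + 15/4)**2 = (271/4)**2 = 73441/16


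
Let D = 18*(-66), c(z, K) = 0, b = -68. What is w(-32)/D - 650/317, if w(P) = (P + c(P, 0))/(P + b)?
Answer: -4826884/2353725 ≈ -2.0507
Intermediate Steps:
D = -1188
w(P) = P/(-68 + P) (w(P) = (P + 0)/(P - 68) = P/(-68 + P))
w(-32)/D - 650/317 = -32/(-68 - 32)/(-1188) - 650/317 = -32/(-100)*(-1/1188) - 650*1/317 = -32*(-1/100)*(-1/1188) - 650/317 = (8/25)*(-1/1188) - 650/317 = -2/7425 - 650/317 = -4826884/2353725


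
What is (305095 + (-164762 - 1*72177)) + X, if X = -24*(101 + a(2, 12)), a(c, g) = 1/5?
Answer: 328636/5 ≈ 65727.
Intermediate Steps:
a(c, g) = ⅕
X = -12144/5 (X = -24*(101 + ⅕) = -24*506/5 = -12144/5 ≈ -2428.8)
(305095 + (-164762 - 1*72177)) + X = (305095 + (-164762 - 1*72177)) - 12144/5 = (305095 + (-164762 - 72177)) - 12144/5 = (305095 - 236939) - 12144/5 = 68156 - 12144/5 = 328636/5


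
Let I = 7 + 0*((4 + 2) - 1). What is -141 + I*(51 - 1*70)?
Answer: -274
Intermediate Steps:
I = 7 (I = 7 + 0*(6 - 1) = 7 + 0*5 = 7 + 0 = 7)
-141 + I*(51 - 1*70) = -141 + 7*(51 - 1*70) = -141 + 7*(51 - 70) = -141 + 7*(-19) = -141 - 133 = -274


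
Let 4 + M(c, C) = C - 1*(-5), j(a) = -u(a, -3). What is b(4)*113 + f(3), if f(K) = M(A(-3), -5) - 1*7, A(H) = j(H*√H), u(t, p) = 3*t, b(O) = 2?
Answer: 215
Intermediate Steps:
j(a) = -3*a
A(H) = -3*H^(3/2) (A(H) = -3*H*√H = -3*H^(3/2))
M(c, C) = 1 + C (M(c, C) = -4 + (C - 1*(-5)) = -4 + (C + 5) = -4 + (5 + C) = 1 + C)
f(K) = -11 (f(K) = (1 - 5) - 1*7 = -4 - 7 = -11)
b(4)*113 + f(3) = 2*113 - 11 = 226 - 11 = 215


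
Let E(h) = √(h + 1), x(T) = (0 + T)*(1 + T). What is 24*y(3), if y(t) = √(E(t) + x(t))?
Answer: 24*√14 ≈ 89.800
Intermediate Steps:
x(T) = T*(1 + T)
E(h) = √(1 + h)
y(t) = √(√(1 + t) + t*(1 + t))
24*y(3) = 24*√(√(1 + 3) + 3*(1 + 3)) = 24*√(√4 + 3*4) = 24*√(2 + 12) = 24*√14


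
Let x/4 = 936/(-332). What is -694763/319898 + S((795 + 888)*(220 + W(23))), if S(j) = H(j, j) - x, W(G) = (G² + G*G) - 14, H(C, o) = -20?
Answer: -289271481/26551534 ≈ -10.895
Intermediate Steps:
x = -936/83 (x = 4*(936/(-332)) = 4*(936*(-1/332)) = 4*(-234/83) = -936/83 ≈ -11.277)
W(G) = -14 + 2*G² (W(G) = (G² + G²) - 14 = 2*G² - 14 = -14 + 2*G²)
S(j) = -724/83 (S(j) = -20 - 1*(-936/83) = -20 + 936/83 = -724/83)
-694763/319898 + S((795 + 888)*(220 + W(23))) = -694763/319898 - 724/83 = -289271481/26551534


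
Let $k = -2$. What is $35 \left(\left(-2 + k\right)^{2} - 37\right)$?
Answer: $-735$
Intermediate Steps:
$35 \left(\left(-2 + k\right)^{2} - 37\right) = 35 \left(\left(-2 - 2\right)^{2} - 37\right) = 35 \left(\left(-4\right)^{2} - 37\right) = 35 \left(16 - 37\right) = 35 \left(-21\right) = -735$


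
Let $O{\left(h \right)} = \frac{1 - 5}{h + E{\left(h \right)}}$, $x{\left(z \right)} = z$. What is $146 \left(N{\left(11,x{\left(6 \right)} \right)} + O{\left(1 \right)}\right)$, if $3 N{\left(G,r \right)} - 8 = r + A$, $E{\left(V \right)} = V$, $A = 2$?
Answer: $\frac{1460}{3} \approx 486.67$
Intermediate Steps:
$N{\left(G,r \right)} = \frac{10}{3} + \frac{r}{3}$ ($N{\left(G,r \right)} = \frac{8}{3} + \frac{r + 2}{3} = \frac{8}{3} + \frac{2 + r}{3} = \frac{8}{3} + \left(\frac{2}{3} + \frac{r}{3}\right) = \frac{10}{3} + \frac{r}{3}$)
$O{\left(h \right)} = - \frac{2}{h}$ ($O{\left(h \right)} = \frac{1 - 5}{h + h} = - \frac{4}{2 h} = - 4 \frac{1}{2 h} = - \frac{2}{h}$)
$146 \left(N{\left(11,x{\left(6 \right)} \right)} + O{\left(1 \right)}\right) = 146 \left(\left(\frac{10}{3} + \frac{1}{3} \cdot 6\right) - \frac{2}{1}\right) = 146 \left(\left(\frac{10}{3} + 2\right) - 2\right) = 146 \left(\frac{16}{3} - 2\right) = 146 \cdot \frac{10}{3} = \frac{1460}{3}$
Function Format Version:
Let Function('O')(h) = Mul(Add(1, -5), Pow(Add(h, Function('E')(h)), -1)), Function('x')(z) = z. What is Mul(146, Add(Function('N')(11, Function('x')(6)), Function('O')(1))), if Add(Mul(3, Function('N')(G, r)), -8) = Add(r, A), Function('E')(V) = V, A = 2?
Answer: Rational(1460, 3) ≈ 486.67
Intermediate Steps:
Function('N')(G, r) = Add(Rational(10, 3), Mul(Rational(1, 3), r)) (Function('N')(G, r) = Add(Rational(8, 3), Mul(Rational(1, 3), Add(r, 2))) = Add(Rational(8, 3), Mul(Rational(1, 3), Add(2, r))) = Add(Rational(8, 3), Add(Rational(2, 3), Mul(Rational(1, 3), r))) = Add(Rational(10, 3), Mul(Rational(1, 3), r)))
Function('O')(h) = Mul(-2, Pow(h, -1)) (Function('O')(h) = Mul(Add(1, -5), Pow(Add(h, h), -1)) = Mul(-4, Pow(Mul(2, h), -1)) = Mul(-4, Mul(Rational(1, 2), Pow(h, -1))) = Mul(-2, Pow(h, -1)))
Mul(146, Add(Function('N')(11, Function('x')(6)), Function('O')(1))) = Mul(146, Add(Add(Rational(10, 3), Mul(Rational(1, 3), 6)), Mul(-2, Pow(1, -1)))) = Mul(146, Add(Add(Rational(10, 3), 2), Mul(-2, 1))) = Mul(146, Add(Rational(16, 3), -2)) = Mul(146, Rational(10, 3)) = Rational(1460, 3)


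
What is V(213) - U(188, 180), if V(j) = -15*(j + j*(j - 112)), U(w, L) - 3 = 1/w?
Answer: -61267885/188 ≈ -3.2589e+5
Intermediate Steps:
U(w, L) = 3 + 1/w
V(j) = -15*j - 15*j*(-112 + j) (V(j) = -15*(j + j*(-112 + j)) = -15*j - 15*j*(-112 + j))
V(213) - U(188, 180) = 15*213*(111 - 1*213) - (3 + 1/188) = 15*213*(111 - 213) - (3 + 1/188) = 15*213*(-102) - 1*565/188 = -325890 - 565/188 = -61267885/188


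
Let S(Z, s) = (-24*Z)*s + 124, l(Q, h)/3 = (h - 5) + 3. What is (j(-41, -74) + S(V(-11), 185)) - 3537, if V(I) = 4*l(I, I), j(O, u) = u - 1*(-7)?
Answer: 689160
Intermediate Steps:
l(Q, h) = -6 + 3*h (l(Q, h) = 3*((h - 5) + 3) = 3*((-5 + h) + 3) = 3*(-2 + h) = -6 + 3*h)
j(O, u) = 7 + u (j(O, u) = u + 7 = 7 + u)
V(I) = -24 + 12*I (V(I) = 4*(-6 + 3*I) = -24 + 12*I)
S(Z, s) = 124 - 24*Z*s (S(Z, s) = -24*Z*s + 124 = 124 - 24*Z*s)
(j(-41, -74) + S(V(-11), 185)) - 3537 = ((7 - 74) + (124 - 24*(-24 + 12*(-11))*185)) - 3537 = (-67 + (124 - 24*(-24 - 132)*185)) - 3537 = (-67 + (124 - 24*(-156)*185)) - 3537 = (-67 + (124 + 692640)) - 3537 = (-67 + 692764) - 3537 = 692697 - 3537 = 689160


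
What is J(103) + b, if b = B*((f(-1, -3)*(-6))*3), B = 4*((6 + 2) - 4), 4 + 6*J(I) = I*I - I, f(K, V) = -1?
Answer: 6115/3 ≈ 2038.3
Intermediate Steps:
J(I) = -⅔ - I/6 + I²/6 (J(I) = -⅔ + (I*I - I)/6 = -⅔ + (I² - I)/6 = -⅔ + (-I/6 + I²/6) = -⅔ - I/6 + I²/6)
B = 16 (B = 4*(8 - 4) = 4*4 = 16)
b = 288 (b = 16*(-1*(-6)*3) = 16*(6*3) = 16*18 = 288)
J(103) + b = (-⅔ - ⅙*103 + (⅙)*103²) + 288 = (-⅔ - 103/6 + (⅙)*10609) + 288 = (-⅔ - 103/6 + 10609/6) + 288 = 5251/3 + 288 = 6115/3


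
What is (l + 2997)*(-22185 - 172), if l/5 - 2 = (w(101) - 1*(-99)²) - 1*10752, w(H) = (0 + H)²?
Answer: 1089970821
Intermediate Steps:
w(H) = H²
l = -51750 (l = 10 + 5*((101² - 1*(-99)²) - 1*10752) = 10 + 5*((10201 - 1*9801) - 10752) = 10 + 5*((10201 - 9801) - 10752) = 10 + 5*(400 - 10752) = 10 + 5*(-10352) = 10 - 51760 = -51750)
(l + 2997)*(-22185 - 172) = (-51750 + 2997)*(-22185 - 172) = -48753*(-22357) = 1089970821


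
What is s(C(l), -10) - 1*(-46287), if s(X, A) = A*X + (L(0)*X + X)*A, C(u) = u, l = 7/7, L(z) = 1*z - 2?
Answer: 46287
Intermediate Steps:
L(z) = -2 + z (L(z) = z - 2 = -2 + z)
l = 1 (l = 7*(1/7) = 1)
s(X, A) = 0 (s(X, A) = A*X + ((-2 + 0)*X + X)*A = A*X + (-2*X + X)*A = A*X + (-X)*A = A*X - A*X = 0)
s(C(l), -10) - 1*(-46287) = 0 - 1*(-46287) = 0 + 46287 = 46287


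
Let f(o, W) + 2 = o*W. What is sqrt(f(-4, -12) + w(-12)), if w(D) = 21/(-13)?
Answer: sqrt(7501)/13 ≈ 6.6622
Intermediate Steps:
f(o, W) = -2 + W*o (f(o, W) = -2 + o*W = -2 + W*o)
w(D) = -21/13 (w(D) = 21*(-1/13) = -21/13)
sqrt(f(-4, -12) + w(-12)) = sqrt((-2 - 12*(-4)) - 21/13) = sqrt((-2 + 48) - 21/13) = sqrt(46 - 21/13) = sqrt(577/13) = sqrt(7501)/13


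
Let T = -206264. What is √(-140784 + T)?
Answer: 2*I*√86762 ≈ 589.11*I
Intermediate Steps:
√(-140784 + T) = √(-140784 - 206264) = √(-347048) = 2*I*√86762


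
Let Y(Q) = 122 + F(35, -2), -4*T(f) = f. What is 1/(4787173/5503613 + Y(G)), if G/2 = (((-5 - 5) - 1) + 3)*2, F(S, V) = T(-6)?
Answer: 11007226/1368966757 ≈ 0.0080405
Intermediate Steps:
T(f) = -f/4
F(S, V) = 3/2 (F(S, V) = -1/4*(-6) = 3/2)
G = -32 (G = 2*((((-5 - 5) - 1) + 3)*2) = 2*(((-10 - 1) + 3)*2) = 2*((-11 + 3)*2) = 2*(-8*2) = 2*(-16) = -32)
Y(Q) = 247/2 (Y(Q) = 122 + 3/2 = 247/2)
1/(4787173/5503613 + Y(G)) = 1/(4787173/5503613 + 247/2) = 1/(1368966757/11007226) = 11007226/1368966757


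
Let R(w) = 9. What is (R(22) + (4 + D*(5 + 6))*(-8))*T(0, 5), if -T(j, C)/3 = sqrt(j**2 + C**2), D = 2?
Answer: 2985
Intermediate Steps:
T(j, C) = -3*sqrt(C**2 + j**2) (T(j, C) = -3*sqrt(j**2 + C**2) = -3*sqrt(C**2 + j**2))
(R(22) + (4 + D*(5 + 6))*(-8))*T(0, 5) = (9 + (4 + 2*(5 + 6))*(-8))*(-3*sqrt(5**2 + 0**2)) = (9 + (4 + 2*11)*(-8))*(-3*sqrt(25 + 0)) = (9 + (4 + 22)*(-8))*(-3*sqrt(25)) = (9 + 26*(-8))*(-3*5) = (9 - 208)*(-15) = -199*(-15) = 2985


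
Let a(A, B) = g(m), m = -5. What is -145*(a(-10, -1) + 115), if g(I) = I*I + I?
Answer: -19575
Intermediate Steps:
g(I) = I + I² (g(I) = I² + I = I + I²)
a(A, B) = 20 (a(A, B) = -5*(1 - 5) = -5*(-4) = 20)
-145*(a(-10, -1) + 115) = -145*(20 + 115) = -145*135 = -19575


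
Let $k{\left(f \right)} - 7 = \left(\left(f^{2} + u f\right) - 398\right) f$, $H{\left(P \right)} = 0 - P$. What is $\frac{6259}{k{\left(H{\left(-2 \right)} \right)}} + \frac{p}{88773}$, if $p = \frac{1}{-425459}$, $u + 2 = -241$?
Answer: $- \frac{236397872241766}{66209533477671} \approx -3.5704$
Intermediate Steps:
$u = -243$ ($u = -2 - 241 = -243$)
$H{\left(P \right)} = - P$
$p = - \frac{1}{425459} \approx -2.3504 \cdot 10^{-6}$
$k{\left(f \right)} = 7 + f \left(-398 + f^{2} - 243 f\right)$ ($k{\left(f \right)} = 7 + \left(\left(f^{2} - 243 f\right) - 398\right) f = 7 + \left(-398 + f^{2} - 243 f\right) f = 7 + f \left(-398 + f^{2} - 243 f\right)$)
$\frac{6259}{k{\left(H{\left(-2 \right)} \right)}} + \frac{p}{88773} = \frac{6259}{7 + \left(\left(-1\right) \left(-2\right)\right)^{3} - 398 \left(\left(-1\right) \left(-2\right)\right) - 243 \left(\left(-1\right) \left(-2\right)\right)^{2}} - \frac{1}{425459 \cdot 88773} = \frac{6259}{7 + 2^{3} - 796 - 243 \cdot 2^{2}} - \frac{1}{37769271807} = \frac{6259}{7 + 8 - 796 - 972} - \frac{1}{37769271807} = \frac{6259}{-1753} - \frac{1}{37769271807} = 6259 \left(- \frac{1}{1753}\right) - \frac{1}{37769271807} = - \frac{6259}{1753} - \frac{1}{37769271807} = - \frac{236397872241766}{66209533477671}$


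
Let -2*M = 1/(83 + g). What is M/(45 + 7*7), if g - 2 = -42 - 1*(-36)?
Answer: -1/14852 ≈ -6.7331e-5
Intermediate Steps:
g = -4 (g = 2 + (-42 - 1*(-36)) = 2 + (-42 + 36) = 2 - 6 = -4)
M = -1/158 (M = -1/(2*(83 - 4)) = -1/2/79 = -1/2*1/79 = -1/158 ≈ -0.0063291)
M/(45 + 7*7) = -1/(158*(45 + 7*7)) = -1/(158*(45 + 49)) = -1/158/94 = -1/158*1/94 = -1/14852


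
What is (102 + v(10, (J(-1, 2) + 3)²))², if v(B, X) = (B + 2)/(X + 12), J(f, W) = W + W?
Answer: 38862756/3721 ≈ 10444.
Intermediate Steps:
J(f, W) = 2*W
v(B, X) = (2 + B)/(12 + X)
(102 + v(10, (J(-1, 2) + 3)²))² = (102 + (2 + 10)/(12 + (2*2 + 3)²))² = (102 + 12/(12 + (4 + 3)²))² = (102 + 12/(12 + 7²))² = (102 + 12/(12 + 49))² = (102 + 12/61)² = (6234/61)² = 38862756/3721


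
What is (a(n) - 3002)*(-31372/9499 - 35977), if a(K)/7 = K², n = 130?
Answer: -1713312714770/413 ≈ -4.1485e+9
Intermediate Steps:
a(K) = 7*K²
(a(n) - 3002)*(-31372/9499 - 35977) = (7*130² - 3002)*(-31372/9499 - 35977) = (7*16900 - 3002)*(-31372*1/9499 - 35977) = (118300 - 3002)*(-1364/413 - 35977) = 115298*(-14859865/413) = -1713312714770/413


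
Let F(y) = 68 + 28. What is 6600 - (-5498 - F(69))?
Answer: 12194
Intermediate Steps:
F(y) = 96
6600 - (-5498 - F(69)) = 6600 - (-5498 - 1*96) = 6600 - (-5498 - 96) = 6600 - 1*(-5594) = 6600 + 5594 = 12194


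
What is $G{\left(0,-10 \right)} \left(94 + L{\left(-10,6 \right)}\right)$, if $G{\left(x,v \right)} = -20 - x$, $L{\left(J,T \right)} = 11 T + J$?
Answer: $-3000$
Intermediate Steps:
$L{\left(J,T \right)} = J + 11 T$
$G{\left(0,-10 \right)} \left(94 + L{\left(-10,6 \right)}\right) = \left(-20 - 0\right) \left(94 + \left(-10 + 11 \cdot 6\right)\right) = \left(-20 + 0\right) \left(94 + \left(-10 + 66\right)\right) = - 20 \left(94 + 56\right) = \left(-20\right) 150 = -3000$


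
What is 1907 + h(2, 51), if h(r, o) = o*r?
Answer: 2009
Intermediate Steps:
1907 + h(2, 51) = 1907 + 51*2 = 1907 + 102 = 2009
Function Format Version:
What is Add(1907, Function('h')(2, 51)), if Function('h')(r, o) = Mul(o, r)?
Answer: 2009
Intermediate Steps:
Add(1907, Function('h')(2, 51)) = Add(1907, Mul(51, 2)) = Add(1907, 102) = 2009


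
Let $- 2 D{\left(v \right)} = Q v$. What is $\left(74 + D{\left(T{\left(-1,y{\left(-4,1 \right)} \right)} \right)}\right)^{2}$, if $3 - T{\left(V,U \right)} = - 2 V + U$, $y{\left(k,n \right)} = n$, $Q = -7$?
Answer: $5476$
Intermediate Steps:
$T{\left(V,U \right)} = 3 - U + 2 V$ ($T{\left(V,U \right)} = 3 - \left(- 2 V + U\right) = 3 - \left(U - 2 V\right) = 3 - U + 2 V$)
$D{\left(v \right)} = \frac{7 v}{2}$ ($D{\left(v \right)} = - \frac{\left(-7\right) v}{2} = \frac{7 v}{2}$)
$\left(74 + D{\left(T{\left(-1,y{\left(-4,1 \right)} \right)} \right)}\right)^{2} = \left(74 + \frac{7 \left(3 - 1 + 2 \left(-1\right)\right)}{2}\right)^{2} = \left(74 + \frac{7 \left(3 - 1 - 2\right)}{2}\right)^{2} = \left(74 + \frac{7}{2} \cdot 0\right)^{2} = \left(74 + 0\right)^{2} = 74^{2} = 5476$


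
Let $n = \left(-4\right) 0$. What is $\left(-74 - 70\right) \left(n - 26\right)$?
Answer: $3744$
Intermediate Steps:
$n = 0$
$\left(-74 - 70\right) \left(n - 26\right) = \left(-74 - 70\right) \left(0 - 26\right) = \left(-144\right) \left(-26\right) = 3744$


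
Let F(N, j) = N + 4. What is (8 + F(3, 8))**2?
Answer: 225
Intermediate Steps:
F(N, j) = 4 + N
(8 + F(3, 8))**2 = (8 + (4 + 3))**2 = (8 + 7)**2 = 15**2 = 225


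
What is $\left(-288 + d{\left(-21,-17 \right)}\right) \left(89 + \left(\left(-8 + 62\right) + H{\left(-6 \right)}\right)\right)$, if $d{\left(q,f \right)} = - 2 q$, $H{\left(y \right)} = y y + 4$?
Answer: $-45018$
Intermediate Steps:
$H{\left(y \right)} = 4 + y^{2}$ ($H{\left(y \right)} = y^{2} + 4 = 4 + y^{2}$)
$\left(-288 + d{\left(-21,-17 \right)}\right) \left(89 + \left(\left(-8 + 62\right) + H{\left(-6 \right)}\right)\right) = \left(-288 - -42\right) \left(89 + \left(\left(-8 + 62\right) + \left(4 + \left(-6\right)^{2}\right)\right)\right) = \left(-288 + 42\right) \left(89 + \left(54 + \left(4 + 36\right)\right)\right) = - 246 \left(89 + \left(54 + 40\right)\right) = - 246 \left(89 + 94\right) = \left(-246\right) 183 = -45018$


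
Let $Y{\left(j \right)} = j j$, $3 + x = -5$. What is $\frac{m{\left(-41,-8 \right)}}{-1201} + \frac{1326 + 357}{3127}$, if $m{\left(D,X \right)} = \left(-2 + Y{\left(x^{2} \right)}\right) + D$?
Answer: $- \frac{10652448}{3755527} \approx -2.8365$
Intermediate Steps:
$x = -8$ ($x = -3 - 5 = -8$)
$Y{\left(j \right)} = j^{2}$
$m{\left(D,X \right)} = 4094 + D$ ($m{\left(D,X \right)} = \left(-2 + \left(\left(-8\right)^{2}\right)^{2}\right) + D = \left(-2 + 64^{2}\right) + D = \left(-2 + 4096\right) + D = 4094 + D$)
$\frac{m{\left(-41,-8 \right)}}{-1201} + \frac{1326 + 357}{3127} = \frac{4094 - 41}{-1201} + \frac{1326 + 357}{3127} = 4053 \left(- \frac{1}{1201}\right) + 1683 \cdot \frac{1}{3127} = - \frac{4053}{1201} + \frac{1683}{3127} = - \frac{10652448}{3755527}$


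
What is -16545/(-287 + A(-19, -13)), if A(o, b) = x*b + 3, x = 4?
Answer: 5515/112 ≈ 49.241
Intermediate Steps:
A(o, b) = 3 + 4*b (A(o, b) = 4*b + 3 = 3 + 4*b)
-16545/(-287 + A(-19, -13)) = -16545/(-287 + (3 + 4*(-13))) = -16545/(-287 + (3 - 52)) = -16545/(-287 - 49) = -16545/(-336) = -16545*(-1/336) = 5515/112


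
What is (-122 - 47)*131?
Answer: -22139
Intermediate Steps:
(-122 - 47)*131 = -169*131 = -22139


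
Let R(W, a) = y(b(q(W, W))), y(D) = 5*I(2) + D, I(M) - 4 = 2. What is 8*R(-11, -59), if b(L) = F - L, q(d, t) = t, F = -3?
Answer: 304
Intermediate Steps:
I(M) = 6 (I(M) = 4 + 2 = 6)
b(L) = -3 - L
y(D) = 30 + D (y(D) = 5*6 + D = 30 + D)
R(W, a) = 27 - W (R(W, a) = 30 + (-3 - W) = 27 - W)
8*R(-11, -59) = 8*(27 - 1*(-11)) = 8*(27 + 11) = 8*38 = 304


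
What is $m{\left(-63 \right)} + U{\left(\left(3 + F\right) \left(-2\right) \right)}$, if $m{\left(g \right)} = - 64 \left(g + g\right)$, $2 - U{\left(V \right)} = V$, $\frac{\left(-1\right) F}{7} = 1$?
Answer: $8058$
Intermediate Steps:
$F = -7$ ($F = \left(-7\right) 1 = -7$)
$U{\left(V \right)} = 2 - V$
$m{\left(g \right)} = - 128 g$ ($m{\left(g \right)} = - 64 \cdot 2 g = - 128 g$)
$m{\left(-63 \right)} + U{\left(\left(3 + F\right) \left(-2\right) \right)} = \left(-128\right) \left(-63\right) + \left(2 - \left(3 - 7\right) \left(-2\right)\right) = 8064 + \left(2 - \left(-4\right) \left(-2\right)\right) = 8064 + \left(2 - 8\right) = 8064 - 6 = 8058$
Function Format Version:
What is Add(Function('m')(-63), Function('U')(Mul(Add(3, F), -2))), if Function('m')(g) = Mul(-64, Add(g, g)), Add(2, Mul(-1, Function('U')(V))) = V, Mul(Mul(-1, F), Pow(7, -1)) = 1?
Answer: 8058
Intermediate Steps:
F = -7 (F = Mul(-7, 1) = -7)
Function('U')(V) = Add(2, Mul(-1, V))
Function('m')(g) = Mul(-128, g) (Function('m')(g) = Mul(-64, Mul(2, g)) = Mul(-128, g))
Add(Function('m')(-63), Function('U')(Mul(Add(3, F), -2))) = Add(Mul(-128, -63), Add(2, Mul(-1, Mul(Add(3, -7), -2)))) = Add(8064, Add(2, Mul(-1, Mul(-4, -2)))) = Add(8064, Add(2, Mul(-1, 8))) = Add(8064, Add(2, -8)) = Add(8064, -6) = 8058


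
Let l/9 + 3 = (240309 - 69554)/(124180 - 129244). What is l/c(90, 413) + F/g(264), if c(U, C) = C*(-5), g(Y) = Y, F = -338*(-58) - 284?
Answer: 2812140851/38342920 ≈ 73.342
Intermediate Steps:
l = -557841/1688 (l = -27 + 9*((240309 - 69554)/(124180 - 129244)) = -27 + 9*(170755/(-5064)) = -27 + 9*(170755*(-1/5064)) = -27 + 9*(-170755/5064) = -27 - 512265/1688 = -557841/1688 ≈ -330.47)
F = 19320 (F = 19604 - 284 = 19320)
c(U, C) = -5*C
l/c(90, 413) + F/g(264) = -557841/(1688*((-5*413))) + 19320/264 = -557841/1688/(-2065) + 19320*(1/264) = -557841/1688*(-1/2065) + 805/11 = 557841/3485720 + 805/11 = 2812140851/38342920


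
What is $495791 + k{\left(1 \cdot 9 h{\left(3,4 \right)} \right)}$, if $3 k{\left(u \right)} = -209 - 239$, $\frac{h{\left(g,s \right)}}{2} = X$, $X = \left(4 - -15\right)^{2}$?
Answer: $\frac{1486925}{3} \approx 4.9564 \cdot 10^{5}$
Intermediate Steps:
$X = 361$ ($X = \left(4 + 15\right)^{2} = 19^{2} = 361$)
$h{\left(g,s \right)} = 722$ ($h{\left(g,s \right)} = 2 \cdot 361 = 722$)
$k{\left(u \right)} = - \frac{448}{3}$ ($k{\left(u \right)} = \frac{-209 - 239}{3} = \frac{1}{3} \left(-448\right) = - \frac{448}{3}$)
$495791 + k{\left(1 \cdot 9 h{\left(3,4 \right)} \right)} = 495791 - \frac{448}{3} = \frac{1486925}{3}$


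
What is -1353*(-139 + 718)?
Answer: -783387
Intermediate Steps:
-1353*(-139 + 718) = -1353*579 = -783387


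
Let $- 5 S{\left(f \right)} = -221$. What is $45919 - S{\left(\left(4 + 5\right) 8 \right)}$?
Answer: $\frac{229374}{5} \approx 45875.0$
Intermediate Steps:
$S{\left(f \right)} = \frac{221}{5}$ ($S{\left(f \right)} = \left(- \frac{1}{5}\right) \left(-221\right) = \frac{221}{5}$)
$45919 - S{\left(\left(4 + 5\right) 8 \right)} = 45919 - \frac{221}{5} = \frac{229374}{5}$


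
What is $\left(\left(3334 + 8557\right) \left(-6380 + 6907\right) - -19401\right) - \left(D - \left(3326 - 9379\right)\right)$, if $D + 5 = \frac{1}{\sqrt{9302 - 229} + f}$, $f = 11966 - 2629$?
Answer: $\frac{547422869526023}{87170496} + \frac{\sqrt{9073}}{87170496} \approx 6.2799 \cdot 10^{6}$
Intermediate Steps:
$f = 9337$ ($f = 11966 - 2629 = 9337$)
$D = -5 + \frac{1}{9337 + \sqrt{9073}}$ ($D = -5 + \frac{1}{\sqrt{9302 - 229} + 9337} = -5 + \frac{1}{\sqrt{9073} + 9337} = -5 + \frac{1}{9337 + \sqrt{9073}} \approx -4.9999$)
$\left(\left(3334 + 8557\right) \left(-6380 + 6907\right) - -19401\right) - \left(D - \left(3326 - 9379\right)\right) = \left(\left(3334 + 8557\right) \left(-6380 + 6907\right) - -19401\right) - \left(\left(- \frac{435843143}{87170496} - \frac{\sqrt{9073}}{87170496}\right) - \left(3326 - 9379\right)\right) = \left(11891 \cdot 527 + 19401\right) - \left(\left(- \frac{435843143}{87170496} - \frac{\sqrt{9073}}{87170496}\right) - -6053\right) = \left(6266557 + 19401\right) - \left(\left(- \frac{435843143}{87170496} - \frac{\sqrt{9073}}{87170496}\right) + 6053\right) = 6285958 - \left(\frac{527207169145}{87170496} - \frac{\sqrt{9073}}{87170496}\right) = \frac{547422869526023}{87170496} + \frac{\sqrt{9073}}{87170496}$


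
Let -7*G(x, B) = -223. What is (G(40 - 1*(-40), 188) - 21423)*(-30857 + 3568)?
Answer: 4086200282/7 ≈ 5.8374e+8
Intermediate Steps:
G(x, B) = 223/7 (G(x, B) = -⅐*(-223) = 223/7)
(G(40 - 1*(-40), 188) - 21423)*(-30857 + 3568) = (223/7 - 21423)*(-30857 + 3568) = -149738/7*(-27289) = 4086200282/7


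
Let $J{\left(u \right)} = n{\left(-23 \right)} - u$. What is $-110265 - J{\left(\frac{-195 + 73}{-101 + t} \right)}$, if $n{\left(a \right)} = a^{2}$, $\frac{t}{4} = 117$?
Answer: $- \frac{40661520}{367} \approx -1.1079 \cdot 10^{5}$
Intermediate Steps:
$t = 468$ ($t = 4 \cdot 117 = 468$)
$J{\left(u \right)} = 529 - u$ ($J{\left(u \right)} = \left(-23\right)^{2} - u = 529 - u$)
$-110265 - J{\left(\frac{-195 + 73}{-101 + t} \right)} = -110265 - \left(529 - \frac{-195 + 73}{-101 + 468}\right) = -110265 - \left(529 - - \frac{122}{367}\right) = -110265 - \left(529 + \frac{122}{367}\right) = -110265 - \frac{194265}{367} = - \frac{40661520}{367}$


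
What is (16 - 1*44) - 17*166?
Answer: -2850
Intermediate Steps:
(16 - 1*44) - 17*166 = (16 - 44) - 2822 = -28 - 2822 = -2850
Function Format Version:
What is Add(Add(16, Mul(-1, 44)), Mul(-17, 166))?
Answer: -2850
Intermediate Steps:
Add(Add(16, Mul(-1, 44)), Mul(-17, 166)) = Add(Add(16, -44), -2822) = Add(-28, -2822) = -2850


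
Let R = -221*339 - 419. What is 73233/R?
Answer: -73233/75338 ≈ -0.97206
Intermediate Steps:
R = -75338 (R = -74919 - 419 = -75338)
73233/R = 73233/(-75338) = 73233*(-1/75338) = -73233/75338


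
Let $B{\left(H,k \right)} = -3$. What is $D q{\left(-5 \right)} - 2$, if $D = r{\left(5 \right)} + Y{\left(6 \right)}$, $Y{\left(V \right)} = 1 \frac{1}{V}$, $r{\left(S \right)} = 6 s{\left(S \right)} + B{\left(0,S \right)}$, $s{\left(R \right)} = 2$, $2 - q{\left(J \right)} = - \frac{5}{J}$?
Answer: $\frac{43}{6} \approx 7.1667$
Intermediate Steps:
$q{\left(J \right)} = 2 + \frac{5}{J}$ ($q{\left(J \right)} = 2 - - \frac{5}{J} = 2 + \frac{5}{J}$)
$r{\left(S \right)} = 9$ ($r{\left(S \right)} = 6 \cdot 2 - 3 = 12 - 3 = 9$)
$Y{\left(V \right)} = \frac{1}{V}$
$D = \frac{55}{6}$ ($D = 9 + \frac{1}{6} = \frac{55}{6} \approx 9.1667$)
$D q{\left(-5 \right)} - 2 = \frac{55 \left(2 + \frac{5}{-5}\right)}{6} - 2 = \frac{55 \left(2 + 5 \left(- \frac{1}{5}\right)\right)}{6} - 2 = \frac{55 \left(2 - 1\right)}{6} - 2 = \frac{55}{6} \cdot 1 - 2 = \frac{55}{6} - 2 = \frac{43}{6}$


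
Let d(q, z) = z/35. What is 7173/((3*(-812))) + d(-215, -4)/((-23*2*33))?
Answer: -9073613/3081540 ≈ -2.9445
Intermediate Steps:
d(q, z) = z/35 (d(q, z) = z*(1/35) = z/35)
7173/((3*(-812))) + d(-215, -4)/((-23*2*33)) = 7173/((3*(-812))) + ((1/35)*(-4))/((-23*2*33)) = 7173/(-2436) - 4/(35*((-46*33))) = 7173*(-1/2436) - 4/35/(-1518) = -2391/812 - 4/35*(-1/1518) = -2391/812 + 2/26565 = -9073613/3081540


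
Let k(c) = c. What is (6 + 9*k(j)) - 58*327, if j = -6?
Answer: -19014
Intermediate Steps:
(6 + 9*k(j)) - 58*327 = (6 + 9*(-6)) - 58*327 = (6 - 54) - 18966 = -48 - 18966 = -19014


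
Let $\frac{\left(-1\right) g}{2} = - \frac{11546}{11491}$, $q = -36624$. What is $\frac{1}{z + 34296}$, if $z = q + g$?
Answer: $- \frac{11491}{26727956} \approx -0.00042992$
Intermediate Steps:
$g = \frac{23092}{11491}$ ($g = - 2 \left(- \frac{11546}{11491}\right) = - 2 \left(\left(-11546\right) \frac{1}{11491}\right) = \left(-2\right) \left(- \frac{11546}{11491}\right) = \frac{23092}{11491} \approx 2.0096$)
$z = - \frac{420823292}{11491}$ ($z = -36624 + \frac{23092}{11491} = - \frac{420823292}{11491} \approx -36622.0$)
$\frac{1}{z + 34296} = \frac{1}{- \frac{420823292}{11491} + 34296} = \frac{1}{- \frac{26727956}{11491}} = - \frac{11491}{26727956}$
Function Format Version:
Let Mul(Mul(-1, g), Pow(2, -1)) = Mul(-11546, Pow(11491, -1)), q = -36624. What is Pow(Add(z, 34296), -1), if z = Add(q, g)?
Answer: Rational(-11491, 26727956) ≈ -0.00042992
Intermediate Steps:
g = Rational(23092, 11491) (g = Mul(-2, Mul(-11546, Pow(11491, -1))) = Mul(-2, Mul(-11546, Rational(1, 11491))) = Mul(-2, Rational(-11546, 11491)) = Rational(23092, 11491) ≈ 2.0096)
z = Rational(-420823292, 11491) (z = Add(-36624, Rational(23092, 11491)) = Rational(-420823292, 11491) ≈ -36622.)
Pow(Add(z, 34296), -1) = Pow(Add(Rational(-420823292, 11491), 34296), -1) = Pow(Rational(-26727956, 11491), -1) = Rational(-11491, 26727956)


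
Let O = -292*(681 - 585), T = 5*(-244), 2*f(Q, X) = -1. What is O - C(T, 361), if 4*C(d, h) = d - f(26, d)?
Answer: -221817/8 ≈ -27727.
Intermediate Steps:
f(Q, X) = -½ (f(Q, X) = (½)*(-1) = -½)
T = -1220
C(d, h) = ⅛ + d/4 (C(d, h) = (d - 1*(-½))/4 = (d + ½)/4 = (½ + d)/4 = ⅛ + d/4)
O = -28032 (O = -292*96 = -28032)
O - C(T, 361) = -28032 - (⅛ + (¼)*(-1220)) = -28032 - (⅛ - 305) = -28032 - 1*(-2439/8) = -28032 + 2439/8 = -221817/8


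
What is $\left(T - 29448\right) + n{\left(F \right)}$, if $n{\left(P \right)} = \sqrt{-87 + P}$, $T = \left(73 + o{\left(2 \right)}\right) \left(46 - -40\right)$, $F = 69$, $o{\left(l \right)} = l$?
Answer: $-22998 + 3 i \sqrt{2} \approx -22998.0 + 4.2426 i$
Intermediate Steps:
$T = 6450$ ($T = \left(73 + 2\right) \left(46 - -40\right) = 75 \left(46 + 40\right) = 75 \cdot 86 = 6450$)
$\left(T - 29448\right) + n{\left(F \right)} = \left(6450 - 29448\right) + \sqrt{-87 + 69} = -22998 + \sqrt{-18} = -22998 + 3 i \sqrt{2}$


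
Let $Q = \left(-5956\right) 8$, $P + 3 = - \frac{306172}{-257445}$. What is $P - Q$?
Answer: $\frac{12266273197}{257445} \approx 47646.0$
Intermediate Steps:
$P = - \frac{466163}{257445}$ ($P = -3 - \frac{306172}{-257445} = -3 - - \frac{306172}{257445} = -3 + \frac{306172}{257445} = - \frac{466163}{257445} \approx -1.8107$)
$Q = -47648$
$P - Q = - \frac{466163}{257445} - -47648 = - \frac{466163}{257445} + 47648 = \frac{12266273197}{257445}$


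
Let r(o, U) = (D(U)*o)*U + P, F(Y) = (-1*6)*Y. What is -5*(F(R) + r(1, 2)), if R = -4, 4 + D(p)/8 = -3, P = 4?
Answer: 420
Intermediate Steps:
D(p) = -56 (D(p) = -32 + 8*(-3) = -32 - 24 = -56)
F(Y) = -6*Y
r(o, U) = 4 - 56*U*o (r(o, U) = (-56*o)*U + 4 = -56*U*o + 4 = 4 - 56*U*o)
-5*(F(R) + r(1, 2)) = -5*(-6*(-4) + (4 - 56*2*1)) = -5*(24 + (4 - 112)) = -5*(24 - 108) = -5*(-84) = 420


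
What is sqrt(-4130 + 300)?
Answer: I*sqrt(3830) ≈ 61.887*I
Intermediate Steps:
sqrt(-4130 + 300) = sqrt(-3830) = I*sqrt(3830)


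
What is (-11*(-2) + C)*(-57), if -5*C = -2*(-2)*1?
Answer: -6042/5 ≈ -1208.4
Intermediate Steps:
C = -⅘ (C = -(-2*(-2))/5 = -4/5 = -⅕*4 = -⅘ ≈ -0.80000)
(-11*(-2) + C)*(-57) = (-11*(-2) - ⅘)*(-57) = (22 - ⅘)*(-57) = (106/5)*(-57) = -6042/5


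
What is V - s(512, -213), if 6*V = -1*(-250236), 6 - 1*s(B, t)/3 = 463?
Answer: 43077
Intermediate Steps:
s(B, t) = -1371 (s(B, t) = 18 - 3*463 = 18 - 1389 = -1371)
V = 41706 (V = (-1*(-250236))/6 = (1/6)*250236 = 41706)
V - s(512, -213) = 41706 - 1*(-1371) = 41706 + 1371 = 43077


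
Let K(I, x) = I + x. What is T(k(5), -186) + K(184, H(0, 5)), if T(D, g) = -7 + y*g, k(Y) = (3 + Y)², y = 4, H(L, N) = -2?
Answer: -569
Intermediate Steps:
T(D, g) = -7 + 4*g
T(k(5), -186) + K(184, H(0, 5)) = (-7 + 4*(-186)) + (184 - 2) = (-7 - 744) + 182 = -751 + 182 = -569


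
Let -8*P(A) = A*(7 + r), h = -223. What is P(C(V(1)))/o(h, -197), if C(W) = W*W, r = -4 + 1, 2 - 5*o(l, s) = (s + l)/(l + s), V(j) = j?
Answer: -5/2 ≈ -2.5000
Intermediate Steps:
o(l, s) = 1/5 (o(l, s) = 2/5 - (s + l)/(5*(l + s)) = 2/5 - (l + s)/(5*(l + s)) = 2/5 - 1/5*1 = 2/5 - 1/5 = 1/5)
r = -3
C(W) = W**2
P(A) = -A/2 (P(A) = -A*(7 - 3)/8 = -A*4/8 = -A/2)
P(C(V(1)))/o(h, -197) = (-1/2*1**2)/(1/5) = -1/2*1*5 = -1/2*5 = -5/2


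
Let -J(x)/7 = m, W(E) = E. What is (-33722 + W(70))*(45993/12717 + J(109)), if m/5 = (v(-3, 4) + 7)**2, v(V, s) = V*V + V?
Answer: 843263728808/4239 ≈ 1.9893e+8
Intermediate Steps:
v(V, s) = V + V**2 (v(V, s) = V**2 + V = V + V**2)
m = 845 (m = 5*(-3*(1 - 3) + 7)**2 = 5*(-3*(-2) + 7)**2 = 5*(6 + 7)**2 = 5*13**2 = 5*169 = 845)
J(x) = -5915 (J(x) = -7*845 = -5915)
(-33722 + W(70))*(45993/12717 + J(109)) = (-33722 + 70)*(45993/12717 - 5915) = -33652*(45993*(1/12717) - 5915) = -33652*(15331/4239 - 5915) = -33652*(-25058354/4239) = 843263728808/4239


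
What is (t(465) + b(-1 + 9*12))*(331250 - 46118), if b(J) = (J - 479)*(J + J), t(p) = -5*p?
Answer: -23361720156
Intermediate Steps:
b(J) = 2*J*(-479 + J) (b(J) = (-479 + J)*(2*J) = 2*J*(-479 + J))
(t(465) + b(-1 + 9*12))*(331250 - 46118) = (-5*465 + 2*(-1 + 9*12)*(-479 + (-1 + 9*12)))*(331250 - 46118) = (-2325 + 2*(-1 + 108)*(-479 + (-1 + 108)))*285132 = (-2325 + 2*107*(-479 + 107))*285132 = (-2325 + 2*107*(-372))*285132 = (-2325 - 79608)*285132 = -81933*285132 = -23361720156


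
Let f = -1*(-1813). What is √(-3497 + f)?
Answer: 2*I*√421 ≈ 41.037*I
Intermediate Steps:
f = 1813
√(-3497 + f) = √(-3497 + 1813) = √(-1684) = 2*I*√421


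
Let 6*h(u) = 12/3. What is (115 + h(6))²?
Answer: 120409/9 ≈ 13379.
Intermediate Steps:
h(u) = ⅔ (h(u) = (12/3)/6 = (12*(⅓))/6 = (⅙)*4 = ⅔)
(115 + h(6))² = (115 + ⅔)² = (347/3)² = 120409/9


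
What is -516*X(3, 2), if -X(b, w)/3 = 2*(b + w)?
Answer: 15480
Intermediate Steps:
X(b, w) = -6*b - 6*w (X(b, w) = -6*(b + w) = -3*(2*b + 2*w) = -6*b - 6*w)
-516*X(3, 2) = -516*(-6*3 - 6*2) = -516*(-18 - 12) = -516*(-30) = 15480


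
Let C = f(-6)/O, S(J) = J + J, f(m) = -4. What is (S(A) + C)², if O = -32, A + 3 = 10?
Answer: 12769/64 ≈ 199.52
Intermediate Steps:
A = 7 (A = -3 + 10 = 7)
S(J) = 2*J
C = ⅛ (C = -4/(-32) = -4*(-1/32) = ⅛ ≈ 0.12500)
(S(A) + C)² = (2*7 + ⅛)² = (14 + ⅛)² = (113/8)² = 12769/64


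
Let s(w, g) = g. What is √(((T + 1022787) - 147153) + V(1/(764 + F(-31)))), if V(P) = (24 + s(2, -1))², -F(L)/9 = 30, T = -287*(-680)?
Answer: 17*√3707 ≈ 1035.0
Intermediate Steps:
T = 195160
F(L) = -270 (F(L) = -9*30 = -270)
V(P) = 529 (V(P) = (24 - 1)² = 23² = 529)
√(((T + 1022787) - 147153) + V(1/(764 + F(-31)))) = √(((195160 + 1022787) - 147153) + 529) = √((1217947 - 147153) + 529) = √(1070794 + 529) = √1071323 = 17*√3707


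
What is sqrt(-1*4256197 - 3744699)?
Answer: 8*I*sqrt(125014) ≈ 2828.6*I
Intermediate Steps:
sqrt(-1*4256197 - 3744699) = sqrt(-4256197 - 3744699) = sqrt(-8000896) = 8*I*sqrt(125014)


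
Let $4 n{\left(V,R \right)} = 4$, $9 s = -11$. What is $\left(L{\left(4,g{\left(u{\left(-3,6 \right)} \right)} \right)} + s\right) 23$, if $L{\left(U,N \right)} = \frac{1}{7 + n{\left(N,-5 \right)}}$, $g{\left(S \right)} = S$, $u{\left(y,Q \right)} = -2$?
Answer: $- \frac{1817}{72} \approx -25.236$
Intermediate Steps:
$s = - \frac{11}{9}$ ($s = \frac{1}{9} \left(-11\right) = - \frac{11}{9} \approx -1.2222$)
$n{\left(V,R \right)} = 1$ ($n{\left(V,R \right)} = \frac{1}{4} \cdot 4 = 1$)
$L{\left(U,N \right)} = \frac{1}{8}$ ($L{\left(U,N \right)} = \frac{1}{7 + 1} = \frac{1}{8}$)
$\left(L{\left(4,g{\left(u{\left(-3,6 \right)} \right)} \right)} + s\right) 23 = \left(\frac{1}{8} - \frac{11}{9}\right) 23 = \left(- \frac{79}{72}\right) 23 = - \frac{1817}{72}$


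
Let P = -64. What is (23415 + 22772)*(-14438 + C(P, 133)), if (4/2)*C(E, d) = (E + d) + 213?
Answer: -660335539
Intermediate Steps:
C(E, d) = 213/2 + E/2 + d/2 (C(E, d) = ((E + d) + 213)/2 = (213 + E + d)/2 = 213/2 + E/2 + d/2)
(23415 + 22772)*(-14438 + C(P, 133)) = (23415 + 22772)*(-14438 + (213/2 + (½)*(-64) + (½)*133)) = 46187*(-14438 + (213/2 - 32 + 133/2)) = 46187*(-14438 + 141) = 46187*(-14297) = -660335539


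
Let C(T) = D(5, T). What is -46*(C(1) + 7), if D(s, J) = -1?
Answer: -276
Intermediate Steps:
C(T) = -1
-46*(C(1) + 7) = -46*(-1 + 7) = -46*6 = -276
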